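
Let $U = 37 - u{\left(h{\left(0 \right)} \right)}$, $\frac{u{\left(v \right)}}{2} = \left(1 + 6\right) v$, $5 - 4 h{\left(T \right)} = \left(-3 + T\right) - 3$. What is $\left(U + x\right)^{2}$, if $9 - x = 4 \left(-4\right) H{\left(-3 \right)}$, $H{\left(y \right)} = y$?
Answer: $\frac{6561}{4} \approx 1640.3$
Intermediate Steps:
$h{\left(T \right)} = \frac{11}{4} - \frac{T}{4}$ ($h{\left(T \right)} = \frac{5}{4} - \frac{\left(-3 + T\right) - 3}{4} = \frac{5}{4} - \frac{-6 + T}{4} = \frac{5}{4} - \left(- \frac{3}{2} + \frac{T}{4}\right) = \frac{11}{4} - \frac{T}{4}$)
$u{\left(v \right)} = 14 v$ ($u{\left(v \right)} = 2 \left(1 + 6\right) v = 2 \cdot 7 v = 14 v$)
$x = -39$ ($x = 9 - 4 \left(-4\right) \left(-3\right) = 9 - \left(-16\right) \left(-3\right) = 9 - 48 = -39$)
$U = - \frac{3}{2}$ ($U = 37 - 14 \left(\frac{11}{4} - 0\right) = 37 - 14 \left(\frac{11}{4} + 0\right) = 37 - 14 \cdot \frac{11}{4} = 37 - \frac{77}{2} = - \frac{3}{2} \approx -1.5$)
$\left(U + x\right)^{2} = \left(- \frac{3}{2} - 39\right)^{2} = \left(- \frac{81}{2}\right)^{2} = \frac{6561}{4}$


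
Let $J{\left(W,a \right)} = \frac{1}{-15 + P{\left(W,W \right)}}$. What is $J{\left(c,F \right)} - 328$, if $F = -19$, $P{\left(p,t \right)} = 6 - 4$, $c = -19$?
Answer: $- \frac{4265}{13} \approx -328.08$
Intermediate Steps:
$P{\left(p,t \right)} = 2$ ($P{\left(p,t \right)} = 6 - 4 = 2$)
$J{\left(W,a \right)} = - \frac{1}{13}$ ($J{\left(W,a \right)} = \frac{1}{-15 + 2} = \frac{1}{-13} = - \frac{1}{13}$)
$J{\left(c,F \right)} - 328 = - \frac{1}{13} - 328 = - \frac{4265}{13}$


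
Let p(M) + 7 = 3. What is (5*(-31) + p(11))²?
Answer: 25281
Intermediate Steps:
p(M) = -4 (p(M) = -7 + 3 = -4)
(5*(-31) + p(11))² = (5*(-31) - 4)² = (-155 - 4)² = (-159)² = 25281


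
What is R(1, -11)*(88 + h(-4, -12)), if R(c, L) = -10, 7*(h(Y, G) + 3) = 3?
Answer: -5980/7 ≈ -854.29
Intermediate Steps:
h(Y, G) = -18/7 (h(Y, G) = -3 + (⅐)*3 = -3 + 3/7 = -18/7)
R(1, -11)*(88 + h(-4, -12)) = -10*(88 - 18/7) = -10*598/7 = -5980/7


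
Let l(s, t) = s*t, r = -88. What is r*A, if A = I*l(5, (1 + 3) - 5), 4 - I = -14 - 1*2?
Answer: 8800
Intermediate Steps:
I = 20 (I = 4 - (-14 - 1*2) = 4 - (-14 - 2) = 4 - 1*(-16) = 4 + 16 = 20)
A = -100 (A = 20*(5*((1 + 3) - 5)) = 20*(5*(4 - 5)) = 20*(5*(-1)) = 20*(-5) = -100)
r*A = -88*(-100) = 8800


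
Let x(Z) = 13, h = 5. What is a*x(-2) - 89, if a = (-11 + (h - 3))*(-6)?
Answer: 613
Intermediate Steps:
a = 54 (a = (-11 + (5 - 3))*(-6) = (-11 + 2)*(-6) = -9*(-6) = 54)
a*x(-2) - 89 = 54*13 - 89 = 702 - 89 = 613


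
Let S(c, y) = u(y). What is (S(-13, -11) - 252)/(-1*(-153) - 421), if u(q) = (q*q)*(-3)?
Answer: 615/268 ≈ 2.2948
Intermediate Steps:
u(q) = -3*q**2 (u(q) = q**2*(-3) = -3*q**2)
S(c, y) = -3*y**2
(S(-13, -11) - 252)/(-1*(-153) - 421) = (-3*(-11)**2 - 252)/(-1*(-153) - 421) = (-3*121 - 252)/(153 - 421) = (-363 - 252)/(-268) = -615*(-1/268) = 615/268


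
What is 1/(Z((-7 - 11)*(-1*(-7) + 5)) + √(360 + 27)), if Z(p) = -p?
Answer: 24/5141 - √43/15423 ≈ 0.0042432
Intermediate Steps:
1/(Z((-7 - 11)*(-1*(-7) + 5)) + √(360 + 27)) = 1/(-(-7 - 11)*(-1*(-7) + 5) + √(360 + 27)) = 1/(-(-18)*(7 + 5) + √387) = 1/(-(-18)*12 + 3*√43) = 1/(-1*(-216) + 3*√43) = 1/(216 + 3*√43)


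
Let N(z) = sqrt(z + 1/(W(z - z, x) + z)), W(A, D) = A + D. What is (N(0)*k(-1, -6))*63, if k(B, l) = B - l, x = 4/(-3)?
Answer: 315*I*sqrt(3)/2 ≈ 272.8*I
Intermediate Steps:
x = -4/3 (x = 4*(-1/3) = -4/3 ≈ -1.3333)
N(z) = sqrt(z + 1/(-4/3 + z)) (N(z) = sqrt(z + 1/(((z - z) - 4/3) + z)) = sqrt(z + 1/((0 - 4/3) + z)) = sqrt(z + 1/(-4/3 + z)))
(N(0)*k(-1, -6))*63 = (sqrt((3 + 0*(-4 + 3*0))/(-4 + 3*0))*(-1 - 1*(-6)))*63 = (sqrt((3 + 0*(-4 + 0))/(-4 + 0))*(-1 + 6))*63 = (sqrt((3 + 0*(-4))/(-4))*5)*63 = (sqrt(-(3 + 0)/4)*5)*63 = (sqrt(-1/4*3)*5)*63 = (sqrt(-3/4)*5)*63 = ((I*sqrt(3)/2)*5)*63 = (5*I*sqrt(3)/2)*63 = 315*I*sqrt(3)/2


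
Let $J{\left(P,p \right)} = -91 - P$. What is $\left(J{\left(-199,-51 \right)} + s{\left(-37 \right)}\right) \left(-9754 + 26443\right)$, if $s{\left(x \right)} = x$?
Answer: $1184919$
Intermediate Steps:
$\left(J{\left(-199,-51 \right)} + s{\left(-37 \right)}\right) \left(-9754 + 26443\right) = \left(\left(-91 - -199\right) - 37\right) \left(-9754 + 26443\right) = \left(\left(-91 + 199\right) - 37\right) 16689 = \left(108 - 37\right) 16689 = 71 \cdot 16689 = 1184919$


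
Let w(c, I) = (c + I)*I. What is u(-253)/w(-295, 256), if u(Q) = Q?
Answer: 253/9984 ≈ 0.025341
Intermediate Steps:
w(c, I) = I*(I + c) (w(c, I) = (I + c)*I = I*(I + c))
u(-253)/w(-295, 256) = -253*1/(256*(256 - 295)) = -253/(256*(-39)) = -253/(-9984) = -253*(-1/9984) = 253/9984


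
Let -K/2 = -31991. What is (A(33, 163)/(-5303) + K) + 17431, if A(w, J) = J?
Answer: 431732976/5303 ≈ 81413.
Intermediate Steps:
K = 63982 (K = -2*(-31991) = 63982)
(A(33, 163)/(-5303) + K) + 17431 = (163/(-5303) + 63982) + 17431 = (163*(-1/5303) + 63982) + 17431 = (-163/5303 + 63982) + 17431 = 339296383/5303 + 17431 = 431732976/5303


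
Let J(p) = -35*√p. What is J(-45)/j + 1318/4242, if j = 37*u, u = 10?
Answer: 659/2121 - 21*I*√5/74 ≈ 0.3107 - 0.63456*I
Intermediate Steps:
j = 370 (j = 37*10 = 370)
J(-45)/j + 1318/4242 = -105*I*√5/370 + 1318/4242 = -105*I*√5*(1/370) + 1318*(1/4242) = -105*I*√5*(1/370) + 659/2121 = -21*I*√5/74 + 659/2121 = 659/2121 - 21*I*√5/74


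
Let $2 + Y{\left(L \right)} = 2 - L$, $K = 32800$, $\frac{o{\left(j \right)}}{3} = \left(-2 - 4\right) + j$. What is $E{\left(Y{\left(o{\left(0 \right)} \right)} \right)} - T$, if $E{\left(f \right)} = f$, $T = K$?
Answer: $-32782$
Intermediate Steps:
$o{\left(j \right)} = -18 + 3 j$ ($o{\left(j \right)} = 3 \left(\left(-2 - 4\right) + j\right) = 3 \left(-6 + j\right) = -18 + 3 j$)
$Y{\left(L \right)} = - L$ ($Y{\left(L \right)} = -2 - \left(-2 + L\right) = - L$)
$T = 32800$
$E{\left(Y{\left(o{\left(0 \right)} \right)} \right)} - T = - (-18 + 3 \cdot 0) - 32800 = - (-18 + 0) - 32800 = \left(-1\right) \left(-18\right) - 32800 = 18 - 32800 = -32782$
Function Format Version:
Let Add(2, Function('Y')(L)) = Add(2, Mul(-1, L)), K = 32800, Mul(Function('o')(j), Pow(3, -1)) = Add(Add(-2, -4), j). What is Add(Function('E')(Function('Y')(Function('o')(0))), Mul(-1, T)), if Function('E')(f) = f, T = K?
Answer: -32782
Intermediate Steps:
Function('o')(j) = Add(-18, Mul(3, j)) (Function('o')(j) = Mul(3, Add(Add(-2, -4), j)) = Mul(3, Add(-6, j)) = Add(-18, Mul(3, j)))
Function('Y')(L) = Mul(-1, L) (Function('Y')(L) = Add(-2, Add(2, Mul(-1, L))) = Mul(-1, L))
T = 32800
Add(Function('E')(Function('Y')(Function('o')(0))), Mul(-1, T)) = Add(Mul(-1, Add(-18, Mul(3, 0))), Mul(-1, 32800)) = Add(Mul(-1, Add(-18, 0)), -32800) = Add(Mul(-1, -18), -32800) = Add(18, -32800) = -32782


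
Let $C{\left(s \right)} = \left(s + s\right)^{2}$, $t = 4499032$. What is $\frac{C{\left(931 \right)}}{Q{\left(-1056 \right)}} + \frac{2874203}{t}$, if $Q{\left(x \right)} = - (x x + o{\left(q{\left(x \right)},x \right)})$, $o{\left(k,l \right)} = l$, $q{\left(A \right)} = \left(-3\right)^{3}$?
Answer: $- \frac{193691403487}{78316899540} \approx -2.4732$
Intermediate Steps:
$q{\left(A \right)} = -27$
$C{\left(s \right)} = 4 s^{2}$ ($C{\left(s \right)} = \left(2 s\right)^{2} = 4 s^{2}$)
$Q{\left(x \right)} = - x - x^{2}$ ($Q{\left(x \right)} = - (x x + x) = - (x^{2} + x) = - (x + x^{2}) = - x - x^{2}$)
$\frac{C{\left(931 \right)}}{Q{\left(-1056 \right)}} + \frac{2874203}{t} = \frac{4 \cdot 931^{2}}{\left(-1056\right) \left(-1 - -1056\right)} + \frac{2874203}{4499032} = \frac{4 \cdot 866761}{\left(-1056\right) \left(-1 + 1056\right)} + 2874203 \cdot \frac{1}{4499032} = \frac{3467044}{\left(-1056\right) 1055} + \frac{2874203}{4499032} = \frac{3467044}{-1114080} + \frac{2874203}{4499032} = 3467044 \left(- \frac{1}{1114080}\right) + \frac{2874203}{4499032} = - \frac{866761}{278520} + \frac{2874203}{4499032} = - \frac{193691403487}{78316899540}$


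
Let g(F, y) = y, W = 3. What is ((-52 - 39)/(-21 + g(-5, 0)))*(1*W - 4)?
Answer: -13/3 ≈ -4.3333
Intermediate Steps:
((-52 - 39)/(-21 + g(-5, 0)))*(1*W - 4) = ((-52 - 39)/(-21 + 0))*(1*3 - 4) = (-91/(-21))*(3 - 4) = -91*(-1/21)*(-1) = (13/3)*(-1) = -13/3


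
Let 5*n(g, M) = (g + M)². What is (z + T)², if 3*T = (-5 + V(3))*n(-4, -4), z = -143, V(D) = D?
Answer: 5166529/225 ≈ 22962.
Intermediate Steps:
n(g, M) = (M + g)²/5 (n(g, M) = (g + M)²/5 = (M + g)²/5)
T = -128/15 (T = ((-5 + 3)*((-4 - 4)²/5))/3 = (-2*(-8)²/5)/3 = (-2*64/5)/3 = (⅓)*(-128/5) = -128/15 ≈ -8.5333)
(z + T)² = (-143 - 128/15)² = (-2273/15)² = 5166529/225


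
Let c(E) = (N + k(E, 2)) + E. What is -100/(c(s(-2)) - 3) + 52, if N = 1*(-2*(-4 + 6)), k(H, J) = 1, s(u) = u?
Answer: 129/2 ≈ 64.500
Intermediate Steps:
N = -4 (N = 1*(-2*2) = 1*(-4) = -4)
c(E) = -3 + E (c(E) = (-4 + 1) + E = -3 + E)
-100/(c(s(-2)) - 3) + 52 = -100/((-3 - 2) - 3) + 52 = -100/(-5 - 3) + 52 = -100/(-8) + 52 = -100*(-⅛) + 52 = 25/2 + 52 = 129/2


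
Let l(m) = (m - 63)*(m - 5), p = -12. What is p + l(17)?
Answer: -564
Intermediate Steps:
l(m) = (-63 + m)*(-5 + m)
p + l(17) = -12 + (315 + 17² - 68*17) = -12 + (315 + 289 - 1156) = -12 - 552 = -564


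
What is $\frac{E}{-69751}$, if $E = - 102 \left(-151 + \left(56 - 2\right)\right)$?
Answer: $- \frac{582}{4103} \approx -0.14185$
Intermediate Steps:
$E = 9894$ ($E = - 102 \left(-151 + 54\right) = \left(-102\right) \left(-97\right) = 9894$)
$\frac{E}{-69751} = \frac{9894}{-69751} = 9894 \left(- \frac{1}{69751}\right) = - \frac{582}{4103}$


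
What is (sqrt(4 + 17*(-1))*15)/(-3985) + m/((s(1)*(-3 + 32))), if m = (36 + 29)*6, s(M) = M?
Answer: 390/29 - 3*I*sqrt(13)/797 ≈ 13.448 - 0.013572*I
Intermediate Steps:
m = 390 (m = 65*6 = 390)
(sqrt(4 + 17*(-1))*15)/(-3985) + m/((s(1)*(-3 + 32))) = (sqrt(4 + 17*(-1))*15)/(-3985) + 390/((1*(-3 + 32))) = (sqrt(4 - 17)*15)*(-1/3985) + 390/((1*29)) = (sqrt(-13)*15)*(-1/3985) + 390/29 = ((I*sqrt(13))*15)*(-1/3985) + 390*(1/29) = (15*I*sqrt(13))*(-1/3985) + 390/29 = -3*I*sqrt(13)/797 + 390/29 = 390/29 - 3*I*sqrt(13)/797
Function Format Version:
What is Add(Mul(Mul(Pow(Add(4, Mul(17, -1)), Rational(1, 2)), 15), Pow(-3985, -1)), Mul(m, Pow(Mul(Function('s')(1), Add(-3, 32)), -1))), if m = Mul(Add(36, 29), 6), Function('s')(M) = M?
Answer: Add(Rational(390, 29), Mul(Rational(-3, 797), I, Pow(13, Rational(1, 2)))) ≈ Add(13.448, Mul(-0.013572, I))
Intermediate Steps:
m = 390 (m = Mul(65, 6) = 390)
Add(Mul(Mul(Pow(Add(4, Mul(17, -1)), Rational(1, 2)), 15), Pow(-3985, -1)), Mul(m, Pow(Mul(Function('s')(1), Add(-3, 32)), -1))) = Add(Mul(Mul(Pow(Add(4, Mul(17, -1)), Rational(1, 2)), 15), Pow(-3985, -1)), Mul(390, Pow(Mul(1, Add(-3, 32)), -1))) = Add(Mul(Mul(Pow(Add(4, -17), Rational(1, 2)), 15), Rational(-1, 3985)), Mul(390, Pow(Mul(1, 29), -1))) = Add(Mul(Mul(Pow(-13, Rational(1, 2)), 15), Rational(-1, 3985)), Mul(390, Pow(29, -1))) = Add(Mul(Mul(Mul(I, Pow(13, Rational(1, 2))), 15), Rational(-1, 3985)), Mul(390, Rational(1, 29))) = Add(Mul(Mul(15, I, Pow(13, Rational(1, 2))), Rational(-1, 3985)), Rational(390, 29)) = Add(Mul(Rational(-3, 797), I, Pow(13, Rational(1, 2))), Rational(390, 29)) = Add(Rational(390, 29), Mul(Rational(-3, 797), I, Pow(13, Rational(1, 2))))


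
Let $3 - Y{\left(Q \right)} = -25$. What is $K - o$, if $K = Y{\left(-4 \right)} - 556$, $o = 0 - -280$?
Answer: $-808$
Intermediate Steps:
$o = 280$ ($o = 0 + 280 = 280$)
$Y{\left(Q \right)} = 28$ ($Y{\left(Q \right)} = 3 - -25 = 3 + 25 = 28$)
$K = -528$ ($K = 28 - 556 = -528$)
$K - o = -528 - 280 = -808$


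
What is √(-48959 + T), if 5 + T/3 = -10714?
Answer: 2*I*√20279 ≈ 284.81*I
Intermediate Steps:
T = -32157 (T = -15 + 3*(-10714) = -15 - 32142 = -32157)
√(-48959 + T) = √(-48959 - 32157) = √(-81116) = 2*I*√20279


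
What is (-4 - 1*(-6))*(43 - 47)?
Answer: -8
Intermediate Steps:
(-4 - 1*(-6))*(43 - 47) = (-4 + 6)*(-4) = 2*(-4) = -8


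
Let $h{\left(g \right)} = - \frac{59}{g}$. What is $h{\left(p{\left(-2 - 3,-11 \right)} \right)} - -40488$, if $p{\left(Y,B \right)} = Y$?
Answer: $\frac{202499}{5} \approx 40500.0$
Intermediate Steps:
$h{\left(p{\left(-2 - 3,-11 \right)} \right)} - -40488 = - \frac{59}{-2 - 3} - -40488 = - \frac{59}{-2 - 3} + 40488 = - \frac{59}{-5} + 40488 = \left(-59\right) \left(- \frac{1}{5}\right) + 40488 = \frac{59}{5} + 40488 = \frac{202499}{5}$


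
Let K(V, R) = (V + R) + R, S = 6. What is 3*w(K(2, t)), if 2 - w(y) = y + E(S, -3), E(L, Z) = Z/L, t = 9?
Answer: -105/2 ≈ -52.500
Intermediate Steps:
K(V, R) = V + 2*R (K(V, R) = (R + V) + R = V + 2*R)
w(y) = 5/2 - y (w(y) = 2 - (y - 3/6) = 2 - (y - 3*⅙) = 2 - (y - ½) = 2 - (-½ + y) = 2 + (½ - y) = 5/2 - y)
3*w(K(2, t)) = 3*(5/2 - (2 + 2*9)) = 3*(5/2 - (2 + 18)) = 3*(5/2 - 1*20) = 3*(5/2 - 20) = 3*(-35/2) = -105/2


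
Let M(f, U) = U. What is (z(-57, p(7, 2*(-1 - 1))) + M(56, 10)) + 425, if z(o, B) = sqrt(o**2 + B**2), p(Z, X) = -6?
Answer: 435 + 3*sqrt(365) ≈ 492.31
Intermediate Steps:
z(o, B) = sqrt(B**2 + o**2)
(z(-57, p(7, 2*(-1 - 1))) + M(56, 10)) + 425 = (sqrt((-6)**2 + (-57)**2) + 10) + 425 = (sqrt(36 + 3249) + 10) + 425 = (sqrt(3285) + 10) + 425 = (3*sqrt(365) + 10) + 425 = (10 + 3*sqrt(365)) + 425 = 435 + 3*sqrt(365)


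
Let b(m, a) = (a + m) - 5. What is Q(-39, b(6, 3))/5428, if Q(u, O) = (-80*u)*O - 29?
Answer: 12451/5428 ≈ 2.2938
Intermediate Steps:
b(m, a) = -5 + a + m
Q(u, O) = -29 - 80*O*u (Q(u, O) = -80*O*u - 29 = -29 - 80*O*u)
Q(-39, b(6, 3))/5428 = (-29 - 80*(-5 + 3 + 6)*(-39))/5428 = (-29 - 80*4*(-39))*(1/5428) = (-29 + 12480)*(1/5428) = 12451*(1/5428) = 12451/5428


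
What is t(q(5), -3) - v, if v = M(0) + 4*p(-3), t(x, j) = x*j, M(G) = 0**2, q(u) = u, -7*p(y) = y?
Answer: -117/7 ≈ -16.714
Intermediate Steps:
p(y) = -y/7
M(G) = 0
t(x, j) = j*x
v = 12/7 (v = 0 + 4*(-1/7*(-3)) = 0 + 4*(3/7) = 0 + 12/7 = 12/7 ≈ 1.7143)
t(q(5), -3) - v = -3*5 - 1*12/7 = -15 - 12/7 = -117/7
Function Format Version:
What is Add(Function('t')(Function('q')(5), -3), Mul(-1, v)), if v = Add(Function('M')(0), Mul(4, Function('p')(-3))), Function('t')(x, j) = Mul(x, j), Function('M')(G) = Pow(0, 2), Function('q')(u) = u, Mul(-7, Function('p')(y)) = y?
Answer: Rational(-117, 7) ≈ -16.714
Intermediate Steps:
Function('p')(y) = Mul(Rational(-1, 7), y)
Function('M')(G) = 0
Function('t')(x, j) = Mul(j, x)
v = Rational(12, 7) (v = Add(0, Mul(4, Mul(Rational(-1, 7), -3))) = Add(0, Mul(4, Rational(3, 7))) = Add(0, Rational(12, 7)) = Rational(12, 7) ≈ 1.7143)
Add(Function('t')(Function('q')(5), -3), Mul(-1, v)) = Add(Mul(-3, 5), Mul(-1, Rational(12, 7))) = Add(-15, Rational(-12, 7)) = Rational(-117, 7)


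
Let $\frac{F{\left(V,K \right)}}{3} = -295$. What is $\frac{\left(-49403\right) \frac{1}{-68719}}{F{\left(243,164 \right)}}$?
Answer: $- \frac{49403}{60816315} \approx -0.00081233$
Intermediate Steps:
$F{\left(V,K \right)} = -885$ ($F{\left(V,K \right)} = 3 \left(-295\right) = -885$)
$\frac{\left(-49403\right) \frac{1}{-68719}}{F{\left(243,164 \right)}} = \frac{\left(-49403\right) \frac{1}{-68719}}{-885} = \left(-49403\right) \left(- \frac{1}{68719}\right) \left(- \frac{1}{885}\right) = \frac{49403}{68719} \left(- \frac{1}{885}\right) = - \frac{49403}{60816315}$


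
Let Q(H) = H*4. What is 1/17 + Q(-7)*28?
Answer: -13327/17 ≈ -783.94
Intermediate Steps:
Q(H) = 4*H
1/17 + Q(-7)*28 = 1/17 + (4*(-7))*28 = 1/17 - 28*28 = 1/17 - 784 = -13327/17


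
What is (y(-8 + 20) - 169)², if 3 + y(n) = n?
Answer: 25600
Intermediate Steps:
y(n) = -3 + n
(y(-8 + 20) - 169)² = ((-3 + (-8 + 20)) - 169)² = ((-3 + 12) - 169)² = (9 - 169)² = (-160)² = 25600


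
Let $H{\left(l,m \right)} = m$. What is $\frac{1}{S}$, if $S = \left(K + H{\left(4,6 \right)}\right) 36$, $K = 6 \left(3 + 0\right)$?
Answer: $\frac{1}{864} \approx 0.0011574$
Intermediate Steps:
$K = 18$ ($K = 6 \cdot 3 = 18$)
$S = 864$ ($S = \left(18 + 6\right) 36 = 24 \cdot 36 = 864$)
$\frac{1}{S} = \frac{1}{864}$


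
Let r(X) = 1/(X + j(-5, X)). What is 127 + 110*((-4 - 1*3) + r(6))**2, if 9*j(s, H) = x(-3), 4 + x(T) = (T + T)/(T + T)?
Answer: 1516863/289 ≈ 5248.7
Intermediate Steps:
x(T) = -3 (x(T) = -4 + (T + T)/(T + T) = -4 + (2*T)/((2*T)) = -4 + (2*T)*(1/(2*T)) = -4 + 1 = -3)
j(s, H) = -1/3 (j(s, H) = (1/9)*(-3) = -1/3)
r(X) = 1/(-1/3 + X) (r(X) = 1/(X - 1/3) = 1/(-1/3 + X))
127 + 110*((-4 - 1*3) + r(6))**2 = 127 + 110*((-4 - 1*3) + 3/(-1 + 3*6))**2 = 127 + 110*((-4 - 3) + 3/(-1 + 18))**2 = 127 + 110*(-7 + 3/17)**2 = 127 + 110*(-116/17)**2 = 127 + 110*(13456/289) = 127 + 1480160/289 = 1516863/289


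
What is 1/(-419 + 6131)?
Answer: 1/5712 ≈ 0.00017507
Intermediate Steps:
1/(-419 + 6131) = 1/5712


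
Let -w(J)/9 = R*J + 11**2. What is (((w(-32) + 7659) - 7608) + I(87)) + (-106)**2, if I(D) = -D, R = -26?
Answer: 2623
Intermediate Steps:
w(J) = -1089 + 234*J (w(J) = -9*(-26*J + 11**2) = -9*(-26*J + 121) = -9*(121 - 26*J) = -1089 + 234*J)
(((w(-32) + 7659) - 7608) + I(87)) + (-106)**2 = ((((-1089 + 234*(-32)) + 7659) - 7608) - 1*87) + (-106)**2 = ((((-1089 - 7488) + 7659) - 7608) - 87) + 11236 = (((-8577 + 7659) - 7608) - 87) + 11236 = ((-918 - 7608) - 87) + 11236 = (-8526 - 87) + 11236 = -8613 + 11236 = 2623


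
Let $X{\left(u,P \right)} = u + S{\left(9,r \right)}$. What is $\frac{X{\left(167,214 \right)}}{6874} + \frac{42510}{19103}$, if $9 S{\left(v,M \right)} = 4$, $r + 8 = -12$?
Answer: $\frac{379815983}{168832314} \approx 2.2497$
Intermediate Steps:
$r = -20$ ($r = -8 - 12 = -20$)
$S{\left(v,M \right)} = \frac{4}{9}$ ($S{\left(v,M \right)} = \frac{1}{9} \cdot 4 = \frac{4}{9}$)
$X{\left(u,P \right)} = \frac{4}{9} + u$ ($X{\left(u,P \right)} = u + \frac{4}{9} = \frac{4}{9} + u$)
$\frac{X{\left(167,214 \right)}}{6874} + \frac{42510}{19103} = \frac{\frac{4}{9} + 167}{6874} + \frac{42510}{19103} = \frac{1507}{9} \cdot \frac{1}{6874} + 42510 \cdot \frac{1}{19103} = \frac{1507}{61866} + \frac{42510}{19103} = \frac{379815983}{168832314}$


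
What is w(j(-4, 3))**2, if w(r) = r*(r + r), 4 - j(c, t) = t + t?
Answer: 64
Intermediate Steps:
j(c, t) = 4 - 2*t (j(c, t) = 4 - (t + t) = 4 - 2*t)
w(r) = 2*r**2 (w(r) = r*(2*r) = 2*r**2)
w(j(-4, 3))**2 = (2*(4 - 2*3)**2)**2 = (2*(4 - 6)**2)**2 = (2*(-2)**2)**2 = (2*4)**2 = 8**2 = 64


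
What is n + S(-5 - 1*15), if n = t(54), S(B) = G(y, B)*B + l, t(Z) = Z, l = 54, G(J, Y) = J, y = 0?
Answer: 108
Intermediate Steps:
S(B) = 54 (S(B) = 0*B + 54 = 0 + 54 = 54)
n = 54
n + S(-5 - 1*15) = 54 + 54 = 108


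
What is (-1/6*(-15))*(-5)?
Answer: -25/2 ≈ -12.500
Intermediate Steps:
(-1/6*(-15))*(-5) = (-1*⅙*(-15))*(-5) = -⅙*(-15)*(-5) = (5/2)*(-5) = -25/2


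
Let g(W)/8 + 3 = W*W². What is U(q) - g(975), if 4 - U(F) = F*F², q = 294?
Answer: -7440287156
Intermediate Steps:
U(F) = 4 - F³ (U(F) = 4 - F*F² = 4 - F³)
g(W) = -24 + 8*W³ (g(W) = -24 + 8*(W*W²) = -24 + 8*W³)
U(q) - g(975) = (4 - 1*294³) - (-24 + 8*975³) = (4 - 1*25412184) - (-24 + 8*926859375) = (4 - 25412184) - (-24 + 7414875000) = -25412180 - 1*7414874976 = -25412180 - 7414874976 = -7440287156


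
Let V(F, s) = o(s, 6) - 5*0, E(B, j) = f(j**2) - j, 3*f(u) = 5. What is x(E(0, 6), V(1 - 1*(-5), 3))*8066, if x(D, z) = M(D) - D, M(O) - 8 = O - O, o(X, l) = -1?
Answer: 298442/3 ≈ 99481.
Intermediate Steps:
f(u) = 5/3 (f(u) = (1/3)*5 = 5/3)
E(B, j) = 5/3 - j
V(F, s) = -1 (V(F, s) = -1 - 5*0 = -1 + 0 = -1)
M(O) = 8 (M(O) = 8 + (O - O) = 8 + 0 = 8)
x(D, z) = 8 - D
x(E(0, 6), V(1 - 1*(-5), 3))*8066 = (8 - (5/3 - 1*6))*8066 = (8 - (5/3 - 6))*8066 = (8 - 1*(-13/3))*8066 = (8 + 13/3)*8066 = (37/3)*8066 = 298442/3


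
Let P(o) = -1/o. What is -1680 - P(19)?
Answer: -31919/19 ≈ -1679.9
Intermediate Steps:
-1680 - P(19) = -1680 - (-1)/19 = -1680 - 1*(-1/19) = -1680 + 1/19 = -31919/19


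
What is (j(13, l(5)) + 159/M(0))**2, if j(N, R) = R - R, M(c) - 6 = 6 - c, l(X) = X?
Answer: 2809/16 ≈ 175.56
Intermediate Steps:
M(c) = 12 - c (M(c) = 6 + (6 - c) = 12 - c)
j(N, R) = 0
(j(13, l(5)) + 159/M(0))**2 = (0 + 159/(12 - 1*0))**2 = (0 + 159/(12 + 0))**2 = (0 + 159/12)**2 = (0 + 159*(1/12))**2 = (0 + 53/4)**2 = (53/4)**2 = 2809/16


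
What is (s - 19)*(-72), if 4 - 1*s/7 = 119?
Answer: 59328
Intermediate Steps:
s = -805 (s = 28 - 7*119 = 28 - 833 = -805)
(s - 19)*(-72) = (-805 - 19)*(-72) = -824*(-72) = 59328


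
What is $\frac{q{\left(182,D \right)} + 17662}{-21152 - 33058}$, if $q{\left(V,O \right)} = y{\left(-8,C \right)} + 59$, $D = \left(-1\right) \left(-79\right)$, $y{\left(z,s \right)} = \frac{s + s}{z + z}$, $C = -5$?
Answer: $- \frac{141773}{433680} \approx -0.32691$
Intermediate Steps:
$y{\left(z,s \right)} = \frac{s}{z}$ ($y{\left(z,s \right)} = \frac{2 s}{2 z} = 2 s \frac{1}{2 z} = \frac{s}{z}$)
$D = 79$
$q{\left(V,O \right)} = \frac{477}{8}$ ($q{\left(V,O \right)} = - \frac{5}{-8} + 59 = \left(-5\right) \left(- \frac{1}{8}\right) + 59 = \frac{5}{8} + 59 = \frac{477}{8}$)
$\frac{q{\left(182,D \right)} + 17662}{-21152 - 33058} = \frac{\frac{477}{8} + 17662}{-21152 - 33058} = \frac{141773}{8 \left(-54210\right)} = \frac{141773}{8} \left(- \frac{1}{54210}\right) = - \frac{141773}{433680}$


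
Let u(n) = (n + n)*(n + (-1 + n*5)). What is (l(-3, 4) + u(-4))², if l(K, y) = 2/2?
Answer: 40401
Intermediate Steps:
u(n) = 2*n*(-1 + 6*n) (u(n) = (2*n)*(n + (-1 + 5*n)) = (2*n)*(-1 + 6*n) = 2*n*(-1 + 6*n))
l(K, y) = 1 (l(K, y) = 2*(½) = 1)
(l(-3, 4) + u(-4))² = (1 + 2*(-4)*(-1 + 6*(-4)))² = (1 + 2*(-4)*(-1 - 24))² = (1 + 2*(-4)*(-25))² = (1 + 200)² = 201² = 40401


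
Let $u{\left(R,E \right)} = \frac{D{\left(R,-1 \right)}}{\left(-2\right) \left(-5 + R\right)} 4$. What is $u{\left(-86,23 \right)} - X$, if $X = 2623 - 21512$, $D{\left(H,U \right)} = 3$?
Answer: $\frac{1718905}{91} \approx 18889.0$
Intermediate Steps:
$X = -18889$ ($X = 2623 - 21512 = -18889$)
$u{\left(R,E \right)} = \frac{12}{10 - 2 R}$ ($u{\left(R,E \right)} = \frac{3}{\left(-2\right) \left(-5 + R\right)} 4 = \frac{3}{10 - 2 R} 4 = \frac{12}{10 - 2 R}$)
$u{\left(-86,23 \right)} - X = - \frac{6}{-5 - 86} - -18889 = - \frac{6}{-91} + 18889 = \left(-6\right) \left(- \frac{1}{91}\right) + 18889 = \frac{6}{91} + 18889 = \frac{1718905}{91}$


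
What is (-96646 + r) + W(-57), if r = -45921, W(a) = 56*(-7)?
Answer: -142959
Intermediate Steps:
W(a) = -392
(-96646 + r) + W(-57) = (-96646 - 45921) - 392 = -142567 - 392 = -142959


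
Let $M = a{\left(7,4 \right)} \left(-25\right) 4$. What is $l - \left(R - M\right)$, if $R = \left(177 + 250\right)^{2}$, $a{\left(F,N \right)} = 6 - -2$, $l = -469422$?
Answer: $-652551$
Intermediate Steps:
$a{\left(F,N \right)} = 8$ ($a{\left(F,N \right)} = 6 + 2 = 8$)
$R = 182329$ ($R = 427^{2} = 182329$)
$M = -800$ ($M = 8 \left(-25\right) 4 = \left(-200\right) 4 = -800$)
$l - \left(R - M\right) = -469422 - \left(182329 - -800\right) = -469422 - \left(182329 + 800\right) = -469422 - 183129 = -652551$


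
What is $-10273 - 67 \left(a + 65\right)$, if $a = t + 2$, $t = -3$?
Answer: $-14561$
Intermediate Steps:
$a = -1$ ($a = -3 + 2 = -1$)
$-10273 - 67 \left(a + 65\right) = -10273 - 67 \left(-1 + 65\right) = -10273 - 67 \cdot 64 = -10273 - 4288 = -14561$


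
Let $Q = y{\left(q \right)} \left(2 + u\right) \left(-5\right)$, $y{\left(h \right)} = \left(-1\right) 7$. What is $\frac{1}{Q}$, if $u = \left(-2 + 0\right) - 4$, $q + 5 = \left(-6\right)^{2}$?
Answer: $- \frac{1}{140} \approx -0.0071429$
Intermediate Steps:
$q = 31$ ($q = -5 + \left(-6\right)^{2} = -5 + 36 = 31$)
$u = -6$ ($u = -2 - 4 = -6$)
$y{\left(h \right)} = -7$
$Q = -140$ ($Q = - 7 \left(2 - 6\right) \left(-5\right) = - 7 \left(\left(-4\right) \left(-5\right)\right) = \left(-7\right) 20 = -140$)
$\frac{1}{Q} = \frac{1}{-140} = - \frac{1}{140}$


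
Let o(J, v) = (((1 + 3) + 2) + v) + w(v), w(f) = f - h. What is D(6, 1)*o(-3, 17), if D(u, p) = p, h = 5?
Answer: 35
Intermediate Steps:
w(f) = -5 + f (w(f) = f - 1*5 = f - 5 = -5 + f)
o(J, v) = 1 + 2*v (o(J, v) = (((1 + 3) + 2) + v) + (-5 + v) = ((4 + 2) + v) + (-5 + v) = (6 + v) + (-5 + v) = 1 + 2*v)
D(6, 1)*o(-3, 17) = 1*(1 + 2*17) = 1*(1 + 34) = 1*35 = 35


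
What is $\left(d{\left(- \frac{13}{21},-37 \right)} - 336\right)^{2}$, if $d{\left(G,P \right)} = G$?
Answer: $\frac{49970761}{441} \approx 1.1331 \cdot 10^{5}$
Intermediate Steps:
$\left(d{\left(- \frac{13}{21},-37 \right)} - 336\right)^{2} = \left(- \frac{13}{21} - 336\right)^{2} = \left(- \frac{7069}{21}\right)^{2} = \frac{49970761}{441}$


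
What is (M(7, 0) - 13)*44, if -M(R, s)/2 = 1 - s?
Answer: -660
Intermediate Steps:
M(R, s) = -2 + 2*s (M(R, s) = -2*(1 - s) = -2 + 2*s)
(M(7, 0) - 13)*44 = ((-2 + 2*0) - 13)*44 = ((-2 + 0) - 13)*44 = (-2 - 13)*44 = -15*44 = -660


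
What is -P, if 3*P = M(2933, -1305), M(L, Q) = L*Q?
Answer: 1275855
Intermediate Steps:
P = -1275855 (P = (2933*(-1305))/3 = (⅓)*(-3827565) = -1275855)
-P = -1*(-1275855) = 1275855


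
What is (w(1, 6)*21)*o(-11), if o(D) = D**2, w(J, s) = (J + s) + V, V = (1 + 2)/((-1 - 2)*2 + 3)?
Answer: 15246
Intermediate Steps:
V = -1 (V = 3/(-3*2 + 3) = 3/(-6 + 3) = 3/(-3) = 3*(-1/3) = -1)
w(J, s) = -1 + J + s (w(J, s) = (J + s) - 1 = -1 + J + s)
(w(1, 6)*21)*o(-11) = ((-1 + 1 + 6)*21)*(-11)**2 = (6*21)*121 = 126*121 = 15246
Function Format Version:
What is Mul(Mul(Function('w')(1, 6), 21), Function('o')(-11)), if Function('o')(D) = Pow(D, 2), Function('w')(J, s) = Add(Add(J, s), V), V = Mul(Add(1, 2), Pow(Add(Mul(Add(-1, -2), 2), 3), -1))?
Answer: 15246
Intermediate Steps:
V = -1 (V = Mul(3, Pow(Add(Mul(-3, 2), 3), -1)) = Mul(3, Pow(Add(-6, 3), -1)) = Mul(3, Pow(-3, -1)) = Mul(3, Rational(-1, 3)) = -1)
Function('w')(J, s) = Add(-1, J, s) (Function('w')(J, s) = Add(Add(J, s), -1) = Add(-1, J, s))
Mul(Mul(Function('w')(1, 6), 21), Function('o')(-11)) = Mul(Mul(Add(-1, 1, 6), 21), Pow(-11, 2)) = Mul(Mul(6, 21), 121) = Mul(126, 121) = 15246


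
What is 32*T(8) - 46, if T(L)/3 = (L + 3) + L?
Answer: 1778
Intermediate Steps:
T(L) = 9 + 6*L (T(L) = 3*((L + 3) + L) = 3*((3 + L) + L) = 3*(3 + 2*L) = 9 + 6*L)
32*T(8) - 46 = 32*(9 + 6*8) - 46 = 32*(9 + 48) - 46 = 32*57 - 46 = 1824 - 46 = 1778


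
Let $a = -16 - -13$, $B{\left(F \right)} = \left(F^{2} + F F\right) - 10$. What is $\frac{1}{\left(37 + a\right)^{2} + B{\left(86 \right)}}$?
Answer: $\frac{1}{15938} \approx 6.2743 \cdot 10^{-5}$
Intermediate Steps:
$B{\left(F \right)} = -10 + 2 F^{2}$ ($B{\left(F \right)} = \left(F^{2} + F^{2}\right) - 10 = 2 F^{2} - 10 = -10 + 2 F^{2}$)
$a = -3$ ($a = -16 + 13 = -3$)
$\frac{1}{\left(37 + a\right)^{2} + B{\left(86 \right)}} = \frac{1}{\left(37 - 3\right)^{2} - \left(10 - 2 \cdot 86^{2}\right)} = \frac{1}{34^{2} + \left(-10 + 2 \cdot 7396\right)} = \frac{1}{1156 + \left(-10 + 14792\right)} = \frac{1}{1156 + 14782} = \frac{1}{15938}$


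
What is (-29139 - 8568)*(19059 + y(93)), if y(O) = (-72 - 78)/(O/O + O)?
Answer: -33774084486/47 ≈ -7.1860e+8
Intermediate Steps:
y(O) = -150/(1 + O)
(-29139 - 8568)*(19059 + y(93)) = (-29139 - 8568)*(19059 - 150/(1 + 93)) = -37707*(19059 - 150/94) = -37707*(19059 - 150*1/94) = -37707*(19059 - 75/47) = -37707*895698/47 = -33774084486/47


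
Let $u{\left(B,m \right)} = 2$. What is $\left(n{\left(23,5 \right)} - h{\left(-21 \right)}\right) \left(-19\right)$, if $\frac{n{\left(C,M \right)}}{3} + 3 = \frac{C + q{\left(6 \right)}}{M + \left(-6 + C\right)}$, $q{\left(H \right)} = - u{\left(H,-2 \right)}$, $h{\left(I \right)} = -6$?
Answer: $\frac{57}{22} \approx 2.5909$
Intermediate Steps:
$q{\left(H \right)} = -2$ ($q{\left(H \right)} = \left(-1\right) 2 = -2$)
$n{\left(C,M \right)} = -9 + \frac{3 \left(-2 + C\right)}{-6 + C + M}$ ($n{\left(C,M \right)} = -9 + 3 \frac{C - 2}{M + \left(-6 + C\right)} = -9 + 3 \frac{-2 + C}{-6 + C + M} = -9 + \frac{3 \left(-2 + C\right)}{-6 + C + M}$)
$\left(n{\left(23,5 \right)} - h{\left(-21 \right)}\right) \left(-19\right) = \left(\frac{3 \left(16 - 15 - 46\right)}{-6 + 23 + 5} - -6\right) \left(-19\right) = \left(\frac{3 \left(16 - 15 - 46\right)}{22} + 6\right) \left(-19\right) = \left(3 \cdot \frac{1}{22} \left(-45\right) + 6\right) \left(-19\right) = \left(- \frac{135}{22} + 6\right) \left(-19\right) = \left(- \frac{3}{22}\right) \left(-19\right) = \frac{57}{22}$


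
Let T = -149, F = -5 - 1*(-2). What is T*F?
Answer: 447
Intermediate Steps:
F = -3 (F = -5 + 2 = -3)
T*F = -149*(-3) = 447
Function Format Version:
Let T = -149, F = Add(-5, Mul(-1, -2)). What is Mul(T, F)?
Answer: 447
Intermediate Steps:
F = -3 (F = Add(-5, 2) = -3)
Mul(T, F) = Mul(-149, -3) = 447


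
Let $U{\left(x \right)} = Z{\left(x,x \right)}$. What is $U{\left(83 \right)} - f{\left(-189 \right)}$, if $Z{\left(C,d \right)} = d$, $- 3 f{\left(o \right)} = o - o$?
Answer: $83$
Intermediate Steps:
$f{\left(o \right)} = 0$ ($f{\left(o \right)} = - \frac{o - o}{3} = \left(- \frac{1}{3}\right) 0 = 0$)
$U{\left(x \right)} = x$
$U{\left(83 \right)} - f{\left(-189 \right)} = 83 - 0 = 83 + 0 = 83$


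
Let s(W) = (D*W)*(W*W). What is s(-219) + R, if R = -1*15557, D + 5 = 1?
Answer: 41998279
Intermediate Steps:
D = -4 (D = -5 + 1 = -4)
R = -15557
s(W) = -4*W³ (s(W) = (-4*W)*(W*W) = (-4*W)*W² = -4*W³)
s(-219) + R = -4*(-219)³ - 15557 = -4*(-10503459) - 15557 = 42013836 - 15557 = 41998279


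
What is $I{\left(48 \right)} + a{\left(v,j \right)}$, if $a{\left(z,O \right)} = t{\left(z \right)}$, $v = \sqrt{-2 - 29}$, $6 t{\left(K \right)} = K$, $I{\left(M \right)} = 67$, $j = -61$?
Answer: $67 + \frac{i \sqrt{31}}{6} \approx 67.0 + 0.92796 i$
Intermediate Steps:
$t{\left(K \right)} = \frac{K}{6}$
$v = i \sqrt{31}$ ($v = \sqrt{-31} = i \sqrt{31} \approx 5.5678 i$)
$a{\left(z,O \right)} = \frac{z}{6}$
$I{\left(48 \right)} + a{\left(v,j \right)} = 67 + \frac{i \sqrt{31}}{6}$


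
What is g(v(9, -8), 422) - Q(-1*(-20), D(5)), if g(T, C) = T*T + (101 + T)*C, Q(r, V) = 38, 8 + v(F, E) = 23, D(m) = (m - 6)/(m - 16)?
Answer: 49139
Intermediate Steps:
D(m) = (-6 + m)/(-16 + m)
v(F, E) = 15 (v(F, E) = -8 + 23 = 15)
g(T, C) = T² + C*(101 + T)
g(v(9, -8), 422) - Q(-1*(-20), D(5)) = (15² + 101*422 + 422*15) - 1*38 = (225 + 42622 + 6330) - 38 = 49177 - 38 = 49139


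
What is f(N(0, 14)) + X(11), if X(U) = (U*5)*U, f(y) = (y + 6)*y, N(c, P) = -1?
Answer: 600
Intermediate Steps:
f(y) = y*(6 + y) (f(y) = (6 + y)*y = y*(6 + y))
X(U) = 5*U² (X(U) = (5*U)*U = 5*U²)
f(N(0, 14)) + X(11) = -(6 - 1) + 5*11² = -1*5 + 5*121 = -5 + 605 = 600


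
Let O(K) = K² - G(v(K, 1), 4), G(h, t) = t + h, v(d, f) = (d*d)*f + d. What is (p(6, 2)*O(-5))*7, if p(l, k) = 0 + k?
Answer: 14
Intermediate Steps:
v(d, f) = d + f*d² (v(d, f) = d²*f + d = f*d² + d = d + f*d²)
p(l, k) = k
G(h, t) = h + t
O(K) = -4 + K² - K*(1 + K) (O(K) = K² - (K*(1 + K*1) + 4) = K² - (K*(1 + K) + 4) = K² - (4 + K*(1 + K)) = K² + (-4 - K*(1 + K)) = -4 + K² - K*(1 + K))
(p(6, 2)*O(-5))*7 = (2*(-4 - 1*(-5)))*7 = (2*(-4 + 5))*7 = (2*1)*7 = 2*7 = 14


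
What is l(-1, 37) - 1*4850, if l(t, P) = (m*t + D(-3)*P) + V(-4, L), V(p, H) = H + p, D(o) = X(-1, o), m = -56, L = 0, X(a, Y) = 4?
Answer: -4650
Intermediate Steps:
D(o) = 4
l(t, P) = -4 - 56*t + 4*P (l(t, P) = (-56*t + 4*P) + (0 - 4) = (-56*t + 4*P) - 4 = -4 - 56*t + 4*P)
l(-1, 37) - 1*4850 = (-4 - 56*(-1) + 4*37) - 1*4850 = (-4 + 56 + 148) - 4850 = 200 - 4850 = -4650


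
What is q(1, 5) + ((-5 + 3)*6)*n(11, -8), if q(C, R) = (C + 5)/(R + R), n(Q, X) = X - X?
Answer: 3/5 ≈ 0.60000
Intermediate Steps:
n(Q, X) = 0
q(C, R) = (5 + C)/(2*R) (q(C, R) = (5 + C)/((2*R)) = (5 + C)*(1/(2*R)) = (5 + C)/(2*R))
q(1, 5) + ((-5 + 3)*6)*n(11, -8) = (1/2)*(5 + 1)/5 + ((-5 + 3)*6)*0 = (1/2)*(1/5)*6 - 2*6*0 = 3/5 - 12*0 = 3/5 + 0 = 3/5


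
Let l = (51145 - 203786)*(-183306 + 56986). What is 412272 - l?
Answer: -19281198848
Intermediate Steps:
l = 19281611120 (l = -152641*(-126320) = 19281611120)
412272 - l = 412272 - 1*19281611120 = 412272 - 19281611120 = -19281198848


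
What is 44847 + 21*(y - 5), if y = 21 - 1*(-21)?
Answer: 45624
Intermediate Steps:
y = 42 (y = 21 + 21 = 42)
44847 + 21*(y - 5) = 44847 + 21*(42 - 5) = 44847 + 21*37 = 44847 + 777 = 45624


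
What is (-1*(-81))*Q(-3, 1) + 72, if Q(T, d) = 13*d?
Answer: 1125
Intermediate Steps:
(-1*(-81))*Q(-3, 1) + 72 = (-1*(-81))*(13*1) + 72 = 81*13 + 72 = 1053 + 72 = 1125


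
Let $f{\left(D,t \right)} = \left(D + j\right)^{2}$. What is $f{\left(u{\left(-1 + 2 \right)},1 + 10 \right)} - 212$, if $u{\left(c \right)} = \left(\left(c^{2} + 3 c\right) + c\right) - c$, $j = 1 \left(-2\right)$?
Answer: $-208$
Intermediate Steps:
$j = -2$
$u{\left(c \right)} = c^{2} + 3 c$ ($u{\left(c \right)} = \left(c^{2} + 4 c\right) - c = c^{2} + 3 c$)
$f{\left(D,t \right)} = \left(-2 + D\right)^{2}$ ($f{\left(D,t \right)} = \left(D - 2\right)^{2} = \left(-2 + D\right)^{2}$)
$f{\left(u{\left(-1 + 2 \right)},1 + 10 \right)} - 212 = \left(-2 + \left(-1 + 2\right) \left(3 + \left(-1 + 2\right)\right)\right)^{2} - 212 = \left(-2 + 1 \left(3 + 1\right)\right)^{2} - 212 = \left(-2 + 1 \cdot 4\right)^{2} - 212 = \left(-2 + 4\right)^{2} - 212 = 2^{2} - 212 = 4 - 212 = -208$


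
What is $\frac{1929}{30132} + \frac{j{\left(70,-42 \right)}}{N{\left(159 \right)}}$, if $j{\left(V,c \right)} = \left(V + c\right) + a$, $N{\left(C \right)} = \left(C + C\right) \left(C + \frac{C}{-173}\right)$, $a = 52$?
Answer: $\frac{79596721}{1213184628} \approx 0.06561$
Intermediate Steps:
$N{\left(C \right)} = \frac{344 C^{2}}{173}$ ($N{\left(C \right)} = 2 C \left(C + C \left(- \frac{1}{173}\right)\right) = 2 C \left(C - \frac{C}{173}\right) = 2 C \frac{172 C}{173} = \frac{344 C^{2}}{173}$)
$j{\left(V,c \right)} = 52 + V + c$ ($j{\left(V,c \right)} = \left(V + c\right) + 52 = 52 + V + c$)
$\frac{1929}{30132} + \frac{j{\left(70,-42 \right)}}{N{\left(159 \right)}} = \frac{1929}{30132} + \frac{52 + 70 - 42}{\frac{344}{173} \cdot 159^{2}} = 1929 \cdot \frac{1}{30132} + \frac{80}{\frac{344}{173} \cdot 25281} = \frac{643}{10044} + \frac{80}{\frac{8696664}{173}} = \frac{643}{10044} + 80 \cdot \frac{173}{8696664} = \frac{643}{10044} + \frac{1730}{1087083} = \frac{79596721}{1213184628}$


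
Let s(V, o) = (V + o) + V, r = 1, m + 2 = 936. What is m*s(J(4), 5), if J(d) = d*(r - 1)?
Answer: 4670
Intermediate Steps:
m = 934 (m = -2 + 936 = 934)
J(d) = 0 (J(d) = d*(1 - 1) = d*0 = 0)
s(V, o) = o + 2*V
m*s(J(4), 5) = 934*(5 + 2*0) = 934*(5 + 0) = 934*5 = 4670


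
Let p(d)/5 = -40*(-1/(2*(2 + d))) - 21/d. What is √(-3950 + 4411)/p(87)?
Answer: -2581*√461/215 ≈ -257.75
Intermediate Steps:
p(d) = -200/(-4 - 2*d) - 105/d (p(d) = 5*(-40*(-1/(2*(2 + d))) - 21/d) = 5*(-40/(-4 - 2*d) - 21/d) = -200/(-4 - 2*d) - 105/d)
√(-3950 + 4411)/p(87) = √(-3950 + 4411)/((5*(-42 - 1*87)/(87*(2 + 87)))) = √461/((5*(1/87)*(-42 - 87)/89)) = √461/((5*(1/87)*(1/89)*(-129))) = √461/(-215/2581) = √461*(-2581/215) = -2581*√461/215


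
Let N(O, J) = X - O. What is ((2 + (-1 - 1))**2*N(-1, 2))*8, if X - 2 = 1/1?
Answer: 0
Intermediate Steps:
X = 3 (X = 2 + 1/1 = 2 + 1 = 3)
N(O, J) = 3 - O
((2 + (-1 - 1))**2*N(-1, 2))*8 = ((2 + (-1 - 1))**2*(3 - 1*(-1)))*8 = ((2 - 2)**2*(3 + 1))*8 = (0**2*4)*8 = (0*4)*8 = 0*8 = 0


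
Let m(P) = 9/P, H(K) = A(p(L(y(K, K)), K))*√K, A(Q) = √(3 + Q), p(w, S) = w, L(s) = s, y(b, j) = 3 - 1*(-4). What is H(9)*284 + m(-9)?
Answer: -1 + 852*√10 ≈ 2693.3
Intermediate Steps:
y(b, j) = 7 (y(b, j) = 3 + 4 = 7)
H(K) = √10*√K (H(K) = √(3 + 7)*√K = √10*√K)
H(9)*284 + m(-9) = (√10*√9)*284 + 9/(-9) = (√10*3)*284 + 9*(-⅑) = (3*√10)*284 - 1 = 852*√10 - 1 = -1 + 852*√10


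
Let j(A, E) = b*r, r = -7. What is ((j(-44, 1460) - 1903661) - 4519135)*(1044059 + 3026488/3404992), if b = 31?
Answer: -2854238901874020651/425624 ≈ -6.7060e+12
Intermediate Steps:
j(A, E) = -217 (j(A, E) = 31*(-7) = -217)
((j(-44, 1460) - 1903661) - 4519135)*(1044059 + 3026488/3404992) = ((-217 - 1903661) - 4519135)*(1044059 + 3026488/3404992) = (-1903878 - 4519135)*(1044059 + 3026488*(1/3404992)) = -6423013*(1044059 + 378311/425624) = -6423013*444376946127/425624 = -2854238901874020651/425624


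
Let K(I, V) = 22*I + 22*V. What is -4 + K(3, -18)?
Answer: -334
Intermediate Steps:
-4 + K(3, -18) = -4 + (22*3 + 22*(-18)) = -4 + (66 - 396) = -4 - 330 = -334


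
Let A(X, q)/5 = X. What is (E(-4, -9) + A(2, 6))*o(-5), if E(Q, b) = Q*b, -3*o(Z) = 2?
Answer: -92/3 ≈ -30.667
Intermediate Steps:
o(Z) = -⅔ (o(Z) = -⅓*2 = -⅔)
A(X, q) = 5*X
(E(-4, -9) + A(2, 6))*o(-5) = (-4*(-9) + 5*2)*(-⅔) = (36 + 10)*(-⅔) = 46*(-⅔) = -92/3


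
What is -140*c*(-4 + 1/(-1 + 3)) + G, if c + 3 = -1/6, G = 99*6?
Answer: -2873/3 ≈ -957.67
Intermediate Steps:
G = 594
c = -19/6 (c = -3 - 1/6 = -19/6 ≈ -3.1667)
-140*c*(-4 + 1/(-1 + 3)) + G = -(-1330)*(-4 + 1/(-1 + 3))/3 + 594 = -(-1330)*(-4 + 1/2)/3 + 594 = -(-1330)*(-7)/(3*2) + 594 = -140*133/12 + 594 = -4655/3 + 594 = -2873/3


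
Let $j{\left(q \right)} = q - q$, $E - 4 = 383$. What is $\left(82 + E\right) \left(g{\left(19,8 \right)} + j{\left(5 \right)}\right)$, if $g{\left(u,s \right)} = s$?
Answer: $3752$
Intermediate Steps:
$E = 387$ ($E = 4 + 383 = 387$)
$j{\left(q \right)} = 0$
$\left(82 + E\right) \left(g{\left(19,8 \right)} + j{\left(5 \right)}\right) = \left(82 + 387\right) \left(8 + 0\right) = 469 \cdot 8 = 3752$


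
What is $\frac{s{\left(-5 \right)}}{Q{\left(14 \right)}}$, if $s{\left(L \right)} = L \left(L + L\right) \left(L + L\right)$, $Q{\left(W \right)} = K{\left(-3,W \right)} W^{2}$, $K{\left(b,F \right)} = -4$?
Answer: $\frac{125}{196} \approx 0.63776$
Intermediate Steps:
$Q{\left(W \right)} = - 4 W^{2}$
$s{\left(L \right)} = 4 L^{3}$ ($s{\left(L \right)} = L 2 L 2 L = 2 L^{2} \cdot 2 L = 4 L^{3}$)
$\frac{s{\left(-5 \right)}}{Q{\left(14 \right)}} = \frac{4 \left(-5\right)^{3}}{\left(-4\right) 14^{2}} = \frac{4 \left(-125\right)}{\left(-4\right) 196} = - \frac{500}{-784} = \left(-500\right) \left(- \frac{1}{784}\right) = \frac{125}{196}$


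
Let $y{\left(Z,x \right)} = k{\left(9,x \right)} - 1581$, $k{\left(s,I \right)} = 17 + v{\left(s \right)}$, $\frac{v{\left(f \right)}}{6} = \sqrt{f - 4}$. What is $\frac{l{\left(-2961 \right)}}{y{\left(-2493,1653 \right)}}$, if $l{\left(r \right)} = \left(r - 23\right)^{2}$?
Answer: $- \frac{3481564096}{611479} - \frac{13356384 \sqrt{5}}{611479} \approx -5742.5$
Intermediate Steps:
$v{\left(f \right)} = 6 \sqrt{-4 + f}$ ($v{\left(f \right)} = 6 \sqrt{f - 4} = 6 \sqrt{-4 + f}$)
$l{\left(r \right)} = \left(-23 + r\right)^{2}$
$k{\left(s,I \right)} = 17 + 6 \sqrt{-4 + s}$
$y{\left(Z,x \right)} = -1564 + 6 \sqrt{5}$ ($y{\left(Z,x \right)} = \left(17 + 6 \sqrt{-4 + 9}\right) - 1581 = \left(17 + 6 \sqrt{5}\right) - 1581 = -1564 + 6 \sqrt{5}$)
$\frac{l{\left(-2961 \right)}}{y{\left(-2493,1653 \right)}} = \frac{\left(-23 - 2961\right)^{2}}{-1564 + 6 \sqrt{5}} = \frac{\left(-2984\right)^{2}}{-1564 + 6 \sqrt{5}} = \frac{8904256}{-1564 + 6 \sqrt{5}}$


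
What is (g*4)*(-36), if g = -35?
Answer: 5040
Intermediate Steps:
(g*4)*(-36) = -35*4*(-36) = -140*(-36) = 5040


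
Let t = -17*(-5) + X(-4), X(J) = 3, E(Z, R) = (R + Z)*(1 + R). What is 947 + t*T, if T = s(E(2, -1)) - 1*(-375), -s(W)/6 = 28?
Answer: 19163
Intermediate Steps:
E(Z, R) = (1 + R)*(R + Z)
t = 88 (t = -17*(-5) + 3 = 85 + 3 = 88)
s(W) = -168 (s(W) = -6*28 = -168)
T = 207 (T = -168 - 1*(-375) = -168 + 375 = 207)
947 + t*T = 947 + 88*207 = 947 + 18216 = 19163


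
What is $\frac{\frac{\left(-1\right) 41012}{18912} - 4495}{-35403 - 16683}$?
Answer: $\frac{21262613}{246262608} \approx 0.086341$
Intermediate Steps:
$\frac{\frac{\left(-1\right) 41012}{18912} - 4495}{-35403 - 16683} = \frac{\left(-41012\right) \frac{1}{18912} - 4495}{-52086} = \left(- \frac{10253}{4728} - 4495\right) \left(- \frac{1}{52086}\right) = \left(- \frac{21262613}{4728}\right) \left(- \frac{1}{52086}\right) = \frac{21262613}{246262608}$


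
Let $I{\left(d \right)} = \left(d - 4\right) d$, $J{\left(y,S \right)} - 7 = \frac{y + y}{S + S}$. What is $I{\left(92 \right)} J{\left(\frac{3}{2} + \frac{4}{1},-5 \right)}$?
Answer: $\frac{238832}{5} \approx 47766.0$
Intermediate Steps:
$J{\left(y,S \right)} = 7 + \frac{y}{S}$ ($J{\left(y,S \right)} = 7 + \frac{y + y}{S + S} = 7 + \frac{2 y}{2 S} = 7 + 2 y \frac{1}{2 S} = 7 + \frac{y}{S}$)
$I{\left(d \right)} = d \left(-4 + d\right)$ ($I{\left(d \right)} = \left(-4 + d\right) d = d \left(-4 + d\right)$)
$I{\left(92 \right)} J{\left(\frac{3}{2} + \frac{4}{1},-5 \right)} = 92 \left(-4 + 92\right) \left(7 + \frac{\frac{3}{2} + \frac{4}{1}}{-5}\right) = 92 \cdot 88 \left(7 + \left(3 \cdot \frac{1}{2} + 4 \cdot 1\right) \left(- \frac{1}{5}\right)\right) = 8096 \left(7 + \left(\frac{3}{2} + 4\right) \left(- \frac{1}{5}\right)\right) = 8096 \left(7 + \frac{11}{2} \left(- \frac{1}{5}\right)\right) = 8096 \left(7 - \frac{11}{10}\right) = 8096 \cdot \frac{59}{10} = \frac{238832}{5}$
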